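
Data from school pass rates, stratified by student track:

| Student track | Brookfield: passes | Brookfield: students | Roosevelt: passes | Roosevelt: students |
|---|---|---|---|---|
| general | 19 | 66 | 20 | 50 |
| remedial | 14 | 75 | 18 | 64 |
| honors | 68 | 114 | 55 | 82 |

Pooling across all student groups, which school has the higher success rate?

General: Brookfield 19/66 = 28.8%, Roosevelt 20/50 = 40.0% → Roosevelt
Remedial: Brookfield 14/75 = 18.7%, Roosevelt 18/64 = 28.1% → Roosevelt
Honors: Brookfield 68/114 = 59.6%, Roosevelt 55/82 = 67.1% → Roosevelt
Overall: Brookfield 101/255 = 39.6%, Roosevelt 93/196 = 47.4% → Roosevelt

Roosevelt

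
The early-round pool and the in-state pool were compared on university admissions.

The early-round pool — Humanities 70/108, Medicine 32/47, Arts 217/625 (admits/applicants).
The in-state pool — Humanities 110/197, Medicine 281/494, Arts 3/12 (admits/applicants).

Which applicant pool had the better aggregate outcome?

Humanities: the early-round pool 70/108 = 64.8%, the in-state pool 110/197 = 55.8% → the early-round pool
Medicine: the early-round pool 32/47 = 68.1%, the in-state pool 281/494 = 56.9% → the early-round pool
Arts: the early-round pool 217/625 = 34.7%, the in-state pool 3/12 = 25.0% → the early-round pool
Overall: the early-round pool 319/780 = 40.9%, the in-state pool 394/703 = 56.0% → the in-state pool
(The early-round pool wins every department group but the in-state pool wins overall — the early-round pool's applicants skew toward the low-rate Arts group.)

the in-state pool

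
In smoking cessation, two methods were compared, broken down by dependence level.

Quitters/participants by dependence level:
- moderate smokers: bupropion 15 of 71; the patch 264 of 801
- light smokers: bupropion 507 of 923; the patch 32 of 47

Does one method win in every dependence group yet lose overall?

Yes

Moderate smokers: bupropion 15/71 = 21.1%, the patch 264/801 = 33.0% → the patch
Light smokers: bupropion 507/923 = 54.9%, the patch 32/47 = 68.1% → the patch
Overall: bupropion 522/994 = 52.5%, the patch 296/848 = 34.9% → bupropion
The patch wins each dependence group but bupropion wins overall — the comparison reverses. The patch's participants skew toward moderate smokers, which has a lower base rate.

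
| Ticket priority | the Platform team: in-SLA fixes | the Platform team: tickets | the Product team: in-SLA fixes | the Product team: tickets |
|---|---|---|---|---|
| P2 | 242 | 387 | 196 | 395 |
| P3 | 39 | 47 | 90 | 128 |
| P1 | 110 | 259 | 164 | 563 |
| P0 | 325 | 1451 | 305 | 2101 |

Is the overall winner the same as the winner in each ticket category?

Yes

P2: the Platform team 242/387 = 62.5%, the Product team 196/395 = 49.6% → the Platform team
P3: the Platform team 39/47 = 83.0%, the Product team 90/128 = 70.3% → the Platform team
P1: the Platform team 110/259 = 42.5%, the Product team 164/563 = 29.1% → the Platform team
P0: the Platform team 325/1451 = 22.4%, the Product team 305/2101 = 14.5% → the Platform team
Overall: the Platform team 716/2144 = 33.4%, the Product team 755/3187 = 23.7% → the Platform team
The Platform team wins overall and in every ticket group — no reversal.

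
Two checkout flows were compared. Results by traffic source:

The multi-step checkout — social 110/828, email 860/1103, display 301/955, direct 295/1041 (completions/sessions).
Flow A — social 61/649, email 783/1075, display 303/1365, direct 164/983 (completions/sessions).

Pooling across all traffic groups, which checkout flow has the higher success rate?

Social: the multi-step checkout 110/828 = 13.3%, Flow A 61/649 = 9.4% → the multi-step checkout
Email: the multi-step checkout 860/1103 = 78.0%, Flow A 783/1075 = 72.8% → the multi-step checkout
Display: the multi-step checkout 301/955 = 31.5%, Flow A 303/1365 = 22.2% → the multi-step checkout
Direct: the multi-step checkout 295/1041 = 28.3%, Flow A 164/983 = 16.7% → the multi-step checkout
Overall: the multi-step checkout 1566/3927 = 39.9%, Flow A 1311/4072 = 32.2% → the multi-step checkout

the multi-step checkout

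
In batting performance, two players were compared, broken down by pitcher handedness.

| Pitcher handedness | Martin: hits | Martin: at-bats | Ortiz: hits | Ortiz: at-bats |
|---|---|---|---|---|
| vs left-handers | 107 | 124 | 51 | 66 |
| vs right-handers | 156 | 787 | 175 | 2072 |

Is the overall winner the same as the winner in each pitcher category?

Vs left-handers: Martin 107/124 = 86.3%, Ortiz 51/66 = 77.3% → Martin
Vs right-handers: Martin 156/787 = 19.8%, Ortiz 175/2072 = 8.4% → Martin
Overall: Martin 263/911 = 28.9%, Ortiz 226/2138 = 10.6% → Martin
Martin wins overall and in every pitcher group — no reversal.

Yes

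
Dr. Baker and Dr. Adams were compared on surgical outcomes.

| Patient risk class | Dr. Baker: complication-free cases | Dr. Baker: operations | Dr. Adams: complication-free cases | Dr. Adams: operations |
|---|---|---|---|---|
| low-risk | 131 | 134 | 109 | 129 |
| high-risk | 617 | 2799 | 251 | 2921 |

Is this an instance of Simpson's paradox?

No

Low-risk: Dr. Baker 131/134 = 97.8%, Dr. Adams 109/129 = 84.5% → Dr. Baker
High-risk: Dr. Baker 617/2799 = 22.0%, Dr. Adams 251/2921 = 8.6% → Dr. Baker
Overall: Dr. Baker 748/2933 = 25.5%, Dr. Adams 360/3050 = 11.8% → Dr. Baker
Dr. Baker wins overall and in every patient risk group — no reversal.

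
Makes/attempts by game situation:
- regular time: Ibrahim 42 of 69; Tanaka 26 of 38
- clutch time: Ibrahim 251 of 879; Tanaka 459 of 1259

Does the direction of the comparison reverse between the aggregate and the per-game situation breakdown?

Regular time: Ibrahim 42/69 = 60.9%, Tanaka 26/38 = 68.4% → Tanaka
Clutch time: Ibrahim 251/879 = 28.6%, Tanaka 459/1259 = 36.5% → Tanaka
Overall: Ibrahim 293/948 = 30.9%, Tanaka 485/1297 = 37.4% → Tanaka
Tanaka wins overall and in every game group — no reversal.

No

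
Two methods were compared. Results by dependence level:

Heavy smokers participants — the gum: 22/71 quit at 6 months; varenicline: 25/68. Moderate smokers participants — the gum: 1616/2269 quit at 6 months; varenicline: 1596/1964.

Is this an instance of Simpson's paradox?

Heavy smokers: the gum 22/71 = 31.0%, varenicline 25/68 = 36.8% → varenicline
Moderate smokers: the gum 1616/2269 = 71.2%, varenicline 1596/1964 = 81.3% → varenicline
Overall: the gum 1638/2340 = 70.0%, varenicline 1621/2032 = 79.8% → varenicline
Varenicline wins overall and in every dependence group — no reversal.

No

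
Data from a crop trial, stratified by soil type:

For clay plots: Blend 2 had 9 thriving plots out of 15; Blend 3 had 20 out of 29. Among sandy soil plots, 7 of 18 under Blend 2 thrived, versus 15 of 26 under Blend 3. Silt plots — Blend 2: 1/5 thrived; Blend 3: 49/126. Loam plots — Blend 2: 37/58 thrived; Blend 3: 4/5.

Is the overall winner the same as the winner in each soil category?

Clay: Blend 2 9/15 = 60.0%, Blend 3 20/29 = 69.0% → Blend 3
Sandy soil: Blend 2 7/18 = 38.9%, Blend 3 15/26 = 57.7% → Blend 3
Silt: Blend 2 1/5 = 20.0%, Blend 3 49/126 = 38.9% → Blend 3
Loam: Blend 2 37/58 = 63.8%, Blend 3 4/5 = 80.0% → Blend 3
Overall: Blend 2 54/96 = 56.2%, Blend 3 88/186 = 47.3% → Blend 2
Blend 3 wins each soil group but Blend 2 wins overall — the comparison reverses. Blend 3's plots skew toward silt, which has a lower base rate.

No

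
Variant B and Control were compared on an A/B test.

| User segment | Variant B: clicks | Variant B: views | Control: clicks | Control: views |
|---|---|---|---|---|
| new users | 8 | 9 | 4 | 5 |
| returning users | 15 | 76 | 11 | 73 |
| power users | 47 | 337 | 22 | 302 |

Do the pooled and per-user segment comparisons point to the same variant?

Yes

New users: Variant B 8/9 = 88.9%, Control 4/5 = 80.0% → Variant B
Returning users: Variant B 15/76 = 19.7%, Control 11/73 = 15.1% → Variant B
Power users: Variant B 47/337 = 13.9%, Control 22/302 = 7.3% → Variant B
Overall: Variant B 70/422 = 16.6%, Control 37/380 = 9.7% → Variant B
Variant B wins overall and in every user group — no reversal.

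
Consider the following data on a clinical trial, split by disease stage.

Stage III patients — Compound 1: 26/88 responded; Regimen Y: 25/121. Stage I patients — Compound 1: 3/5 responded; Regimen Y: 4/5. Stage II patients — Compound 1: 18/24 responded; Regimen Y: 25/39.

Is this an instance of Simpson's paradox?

Stage III: Compound 1 26/88 = 29.5%, Regimen Y 25/121 = 20.7% → Compound 1
Stage I: Compound 1 3/5 = 60.0%, Regimen Y 4/5 = 80.0% → Regimen Y
Stage II: Compound 1 18/24 = 75.0%, Regimen Y 25/39 = 64.1% → Compound 1
Overall: Compound 1 47/117 = 40.2%, Regimen Y 54/165 = 32.7% → Compound 1
Neither sweeps: Compound 1 wins 2 of 3 groups, Regimen Y wins 1. Compound 1 wins overall but not every group — no Simpson reversal.

No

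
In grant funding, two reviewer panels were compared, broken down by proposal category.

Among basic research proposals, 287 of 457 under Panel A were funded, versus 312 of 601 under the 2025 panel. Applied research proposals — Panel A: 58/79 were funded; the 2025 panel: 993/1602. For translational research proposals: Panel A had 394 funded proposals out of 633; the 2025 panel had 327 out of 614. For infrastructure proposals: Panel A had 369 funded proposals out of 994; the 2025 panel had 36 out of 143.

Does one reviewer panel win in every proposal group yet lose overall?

Yes

Basic research: Panel A 287/457 = 62.8%, the 2025 panel 312/601 = 51.9% → Panel A
Applied research: Panel A 58/79 = 73.4%, the 2025 panel 993/1602 = 62.0% → Panel A
Translational research: Panel A 394/633 = 62.2%, the 2025 panel 327/614 = 53.3% → Panel A
Infrastructure: Panel A 369/994 = 37.1%, the 2025 panel 36/143 = 25.2% → Panel A
Overall: Panel A 1108/2163 = 51.2%, the 2025 panel 1668/2960 = 56.4% → the 2025 panel
Panel A wins each proposal group but the 2025 panel wins overall — the comparison reverses. Panel A's proposals skew toward infrastructure, which has a lower base rate.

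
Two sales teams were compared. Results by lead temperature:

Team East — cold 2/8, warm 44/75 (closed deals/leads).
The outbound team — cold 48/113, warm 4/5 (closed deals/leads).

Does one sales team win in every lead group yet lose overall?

Yes

Cold: Team East 2/8 = 25.0%, the outbound team 48/113 = 42.5% → the outbound team
Warm: Team East 44/75 = 58.7%, the outbound team 4/5 = 80.0% → the outbound team
Overall: Team East 46/83 = 55.4%, the outbound team 52/118 = 44.1% → Team East
The outbound team wins each lead group but Team East wins overall — the comparison reverses. The outbound team's leads skew toward cold, which has a lower base rate.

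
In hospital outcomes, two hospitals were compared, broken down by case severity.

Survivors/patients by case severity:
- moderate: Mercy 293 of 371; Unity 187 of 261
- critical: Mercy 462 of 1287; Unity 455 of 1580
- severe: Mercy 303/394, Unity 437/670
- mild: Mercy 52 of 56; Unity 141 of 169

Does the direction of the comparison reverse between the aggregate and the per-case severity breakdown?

No

Moderate: Mercy 293/371 = 79.0%, Unity 187/261 = 71.6% → Mercy
Critical: Mercy 462/1287 = 35.9%, Unity 455/1580 = 28.8% → Mercy
Severe: Mercy 303/394 = 76.9%, Unity 437/670 = 65.2% → Mercy
Mild: Mercy 52/56 = 92.9%, Unity 141/169 = 83.4% → Mercy
Overall: Mercy 1110/2108 = 52.7%, Unity 1220/2680 = 45.5% → Mercy
Mercy wins overall and in every case group — no reversal.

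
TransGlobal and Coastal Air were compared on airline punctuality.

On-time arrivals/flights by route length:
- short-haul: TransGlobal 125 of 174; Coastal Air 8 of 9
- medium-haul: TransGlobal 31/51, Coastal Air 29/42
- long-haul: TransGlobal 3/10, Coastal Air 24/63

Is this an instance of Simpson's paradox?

Short-haul: TransGlobal 125/174 = 71.8%, Coastal Air 8/9 = 88.9% → Coastal Air
Medium-haul: TransGlobal 31/51 = 60.8%, Coastal Air 29/42 = 69.0% → Coastal Air
Long-haul: TransGlobal 3/10 = 30.0%, Coastal Air 24/63 = 38.1% → Coastal Air
Overall: TransGlobal 159/235 = 67.7%, Coastal Air 61/114 = 53.5% → TransGlobal
Coastal Air wins each route group but TransGlobal wins overall — the comparison reverses. Coastal Air's flights skew toward long-haul, which has a lower base rate.

Yes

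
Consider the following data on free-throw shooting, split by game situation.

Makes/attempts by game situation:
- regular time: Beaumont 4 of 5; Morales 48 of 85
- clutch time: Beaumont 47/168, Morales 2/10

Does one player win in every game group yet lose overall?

Yes

Regular time: Beaumont 4/5 = 80.0%, Morales 48/85 = 56.5% → Beaumont
Clutch time: Beaumont 47/168 = 28.0%, Morales 2/10 = 20.0% → Beaumont
Overall: Beaumont 51/173 = 29.5%, Morales 50/95 = 52.6% → Morales
Beaumont wins each game group but Morales wins overall — the comparison reverses. Beaumont's attempts skew toward clutch time, which has a lower base rate.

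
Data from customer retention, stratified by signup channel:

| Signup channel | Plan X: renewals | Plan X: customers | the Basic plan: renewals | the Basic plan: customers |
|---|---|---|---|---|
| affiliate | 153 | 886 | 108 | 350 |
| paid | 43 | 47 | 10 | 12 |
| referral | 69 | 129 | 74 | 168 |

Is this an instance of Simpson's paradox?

No

Affiliate: Plan X 153/886 = 17.3%, the Basic plan 108/350 = 30.9% → the Basic plan
Paid: Plan X 43/47 = 91.5%, the Basic plan 10/12 = 83.3% → Plan X
Referral: Plan X 69/129 = 53.5%, the Basic plan 74/168 = 44.0% → Plan X
Overall: Plan X 265/1062 = 25.0%, the Basic plan 192/530 = 36.2% → the Basic plan
Neither sweeps: Plan X wins 2 of 3 groups, the Basic plan wins 1. The Basic plan wins overall but not every group — no Simpson reversal.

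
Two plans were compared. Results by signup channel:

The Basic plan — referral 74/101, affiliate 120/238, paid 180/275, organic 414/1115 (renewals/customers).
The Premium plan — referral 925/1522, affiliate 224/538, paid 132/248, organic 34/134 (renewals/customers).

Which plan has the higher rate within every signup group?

the Basic plan

Referral: the Basic plan 74/101 = 73.3%, the Premium plan 925/1522 = 60.8% → the Basic plan
Affiliate: the Basic plan 120/238 = 50.4%, the Premium plan 224/538 = 41.6% → the Basic plan
Paid: the Basic plan 180/275 = 65.5%, the Premium plan 132/248 = 53.2% → the Basic plan
Organic: the Basic plan 414/1115 = 37.1%, the Premium plan 34/134 = 25.4% → the Basic plan
The Basic plan has the higher rate in all 4 groups.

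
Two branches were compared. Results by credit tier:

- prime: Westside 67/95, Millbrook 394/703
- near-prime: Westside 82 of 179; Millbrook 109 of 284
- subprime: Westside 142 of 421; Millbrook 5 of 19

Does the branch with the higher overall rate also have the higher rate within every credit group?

Prime: Westside 67/95 = 70.5%, Millbrook 394/703 = 56.0% → Westside
Near-prime: Westside 82/179 = 45.8%, Millbrook 109/284 = 38.4% → Westside
Subprime: Westside 142/421 = 33.7%, Millbrook 5/19 = 26.3% → Westside
Overall: Westside 291/695 = 41.9%, Millbrook 508/1006 = 50.5% → Millbrook
Westside wins each credit group but Millbrook wins overall — the comparison reverses. Westside's applications skew toward subprime, which has a lower base rate.

No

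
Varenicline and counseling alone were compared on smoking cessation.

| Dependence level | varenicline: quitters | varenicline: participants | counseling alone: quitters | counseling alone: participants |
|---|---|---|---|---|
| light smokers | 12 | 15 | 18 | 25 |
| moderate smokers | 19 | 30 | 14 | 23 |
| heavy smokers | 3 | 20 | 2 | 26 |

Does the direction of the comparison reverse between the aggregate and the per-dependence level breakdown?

No

Light smokers: varenicline 12/15 = 80.0%, counseling alone 18/25 = 72.0% → varenicline
Moderate smokers: varenicline 19/30 = 63.3%, counseling alone 14/23 = 60.9% → varenicline
Heavy smokers: varenicline 3/20 = 15.0%, counseling alone 2/26 = 7.7% → varenicline
Overall: varenicline 34/65 = 52.3%, counseling alone 34/74 = 45.9% → varenicline
Varenicline wins overall and in every dependence group — no reversal.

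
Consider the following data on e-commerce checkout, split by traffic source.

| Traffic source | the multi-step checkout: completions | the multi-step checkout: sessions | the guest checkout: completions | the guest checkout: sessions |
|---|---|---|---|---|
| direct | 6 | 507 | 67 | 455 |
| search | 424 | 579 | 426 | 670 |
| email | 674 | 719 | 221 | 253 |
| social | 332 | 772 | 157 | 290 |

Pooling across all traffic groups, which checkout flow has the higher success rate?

the multi-step checkout

Direct: the multi-step checkout 6/507 = 1.2%, the guest checkout 67/455 = 14.7% → the guest checkout
Search: the multi-step checkout 424/579 = 73.2%, the guest checkout 426/670 = 63.6% → the multi-step checkout
Email: the multi-step checkout 674/719 = 93.7%, the guest checkout 221/253 = 87.4% → the multi-step checkout
Social: the multi-step checkout 332/772 = 43.0%, the guest checkout 157/290 = 54.1% → the guest checkout
Overall: the multi-step checkout 1436/2577 = 55.7%, the guest checkout 871/1668 = 52.2% → the multi-step checkout
(Neither sweeps every traffic group, but the multi-step checkout has the higher pooled rate.)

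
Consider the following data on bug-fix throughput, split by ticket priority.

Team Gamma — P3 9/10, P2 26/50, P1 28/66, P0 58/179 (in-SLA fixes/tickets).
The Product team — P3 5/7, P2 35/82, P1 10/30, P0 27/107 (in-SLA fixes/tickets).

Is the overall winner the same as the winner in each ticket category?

P3: Team Gamma 9/10 = 90.0%, the Product team 5/7 = 71.4% → Team Gamma
P2: Team Gamma 26/50 = 52.0%, the Product team 35/82 = 42.7% → Team Gamma
P1: Team Gamma 28/66 = 42.4%, the Product team 10/30 = 33.3% → Team Gamma
P0: Team Gamma 58/179 = 32.4%, the Product team 27/107 = 25.2% → Team Gamma
Overall: Team Gamma 121/305 = 39.7%, the Product team 77/226 = 34.1% → Team Gamma
Team Gamma wins overall and in every ticket group — no reversal.

Yes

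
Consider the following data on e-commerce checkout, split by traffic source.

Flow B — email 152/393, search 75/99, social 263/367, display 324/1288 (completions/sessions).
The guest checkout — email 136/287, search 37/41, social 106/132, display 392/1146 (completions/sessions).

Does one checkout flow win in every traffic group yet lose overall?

Email: Flow B 152/393 = 38.7%, the guest checkout 136/287 = 47.4% → the guest checkout
Search: Flow B 75/99 = 75.8%, the guest checkout 37/41 = 90.2% → the guest checkout
Social: Flow B 263/367 = 71.7%, the guest checkout 106/132 = 80.3% → the guest checkout
Display: Flow B 324/1288 = 25.2%, the guest checkout 392/1146 = 34.2% → the guest checkout
Overall: Flow B 814/2147 = 37.9%, the guest checkout 671/1606 = 41.8% → the guest checkout
The guest checkout wins overall and in every traffic group — no reversal.

No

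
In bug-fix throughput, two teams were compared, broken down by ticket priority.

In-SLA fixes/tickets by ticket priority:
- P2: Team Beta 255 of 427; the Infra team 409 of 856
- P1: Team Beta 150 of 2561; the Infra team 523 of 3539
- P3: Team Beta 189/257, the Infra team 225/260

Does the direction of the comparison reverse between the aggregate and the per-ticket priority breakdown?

P2: Team Beta 255/427 = 59.7%, the Infra team 409/856 = 47.8% → Team Beta
P1: Team Beta 150/2561 = 5.9%, the Infra team 523/3539 = 14.8% → the Infra team
P3: Team Beta 189/257 = 73.5%, the Infra team 225/260 = 86.5% → the Infra team
Overall: Team Beta 594/3245 = 18.3%, the Infra team 1157/4655 = 24.9% → the Infra team
Neither sweeps: Team Beta wins 1 of 3 groups, the Infra team wins 2. The Infra team wins overall but not every group — no Simpson reversal.

No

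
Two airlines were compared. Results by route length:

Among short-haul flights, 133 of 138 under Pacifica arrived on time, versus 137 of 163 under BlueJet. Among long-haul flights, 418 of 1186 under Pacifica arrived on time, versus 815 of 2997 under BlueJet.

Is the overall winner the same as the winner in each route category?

Short-haul: Pacifica 133/138 = 96.4%, BlueJet 137/163 = 84.0% → Pacifica
Long-haul: Pacifica 418/1186 = 35.2%, BlueJet 815/2997 = 27.2% → Pacifica
Overall: Pacifica 551/1324 = 41.6%, BlueJet 952/3160 = 30.1% → Pacifica
Pacifica wins overall and in every route group — no reversal.

Yes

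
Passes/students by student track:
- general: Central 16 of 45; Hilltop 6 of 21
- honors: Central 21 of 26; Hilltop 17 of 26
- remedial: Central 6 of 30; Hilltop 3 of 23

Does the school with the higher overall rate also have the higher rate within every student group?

Yes

General: Central 16/45 = 35.6%, Hilltop 6/21 = 28.6% → Central
Honors: Central 21/26 = 80.8%, Hilltop 17/26 = 65.4% → Central
Remedial: Central 6/30 = 20.0%, Hilltop 3/23 = 13.0% → Central
Overall: Central 43/101 = 42.6%, Hilltop 26/70 = 37.1% → Central
Central wins overall and in every student group — no reversal.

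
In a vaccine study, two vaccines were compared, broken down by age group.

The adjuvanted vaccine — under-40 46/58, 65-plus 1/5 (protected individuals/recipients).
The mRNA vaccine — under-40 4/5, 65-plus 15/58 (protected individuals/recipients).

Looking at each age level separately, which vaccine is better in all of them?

Under-40: the adjuvanted vaccine 46/58 = 79.3%, the mRNA vaccine 4/5 = 80.0% → the mRNA vaccine
65-plus: the adjuvanted vaccine 1/5 = 20.0%, the mRNA vaccine 15/58 = 25.9% → the mRNA vaccine
The mRNA vaccine has the higher rate in both groups.

the mRNA vaccine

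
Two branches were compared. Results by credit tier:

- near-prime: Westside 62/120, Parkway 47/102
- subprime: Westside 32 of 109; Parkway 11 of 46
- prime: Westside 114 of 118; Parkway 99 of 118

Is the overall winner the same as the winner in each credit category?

Yes

Near-prime: Westside 62/120 = 51.7%, Parkway 47/102 = 46.1% → Westside
Subprime: Westside 32/109 = 29.4%, Parkway 11/46 = 23.9% → Westside
Prime: Westside 114/118 = 96.6%, Parkway 99/118 = 83.9% → Westside
Overall: Westside 208/347 = 59.9%, Parkway 157/266 = 59.0% → Westside
Westside wins overall and in every credit group — no reversal.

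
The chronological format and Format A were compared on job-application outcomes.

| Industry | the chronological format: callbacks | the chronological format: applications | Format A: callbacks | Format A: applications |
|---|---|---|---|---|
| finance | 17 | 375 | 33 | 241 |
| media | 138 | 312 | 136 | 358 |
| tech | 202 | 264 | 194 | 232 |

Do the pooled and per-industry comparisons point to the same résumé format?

Finance: the chronological format 17/375 = 4.5%, Format A 33/241 = 13.7% → Format A
Media: the chronological format 138/312 = 44.2%, Format A 136/358 = 38.0% → the chronological format
Tech: the chronological format 202/264 = 76.5%, Format A 194/232 = 83.6% → Format A
Overall: the chronological format 357/951 = 37.5%, Format A 363/831 = 43.7% → Format A
Neither sweeps: the chronological format wins 1 of 3 groups, Format A wins 2. Format A wins overall but not every group — no Simpson reversal.

No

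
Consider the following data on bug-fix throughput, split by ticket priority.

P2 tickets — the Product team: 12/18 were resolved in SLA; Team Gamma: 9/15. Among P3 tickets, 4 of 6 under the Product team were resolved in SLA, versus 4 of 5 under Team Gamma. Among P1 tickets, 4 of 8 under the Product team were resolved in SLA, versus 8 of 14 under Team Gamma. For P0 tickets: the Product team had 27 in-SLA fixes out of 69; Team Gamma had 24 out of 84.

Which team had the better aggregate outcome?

the Product team

P2: the Product team 12/18 = 66.7%, Team Gamma 9/15 = 60.0% → the Product team
P3: the Product team 4/6 = 66.7%, Team Gamma 4/5 = 80.0% → Team Gamma
P1: the Product team 4/8 = 50.0%, Team Gamma 8/14 = 57.1% → Team Gamma
P0: the Product team 27/69 = 39.1%, Team Gamma 24/84 = 28.6% → the Product team
Overall: the Product team 47/101 = 46.5%, Team Gamma 45/118 = 38.1% → the Product team
(Neither sweeps every ticket group, but the Product team has the higher pooled rate.)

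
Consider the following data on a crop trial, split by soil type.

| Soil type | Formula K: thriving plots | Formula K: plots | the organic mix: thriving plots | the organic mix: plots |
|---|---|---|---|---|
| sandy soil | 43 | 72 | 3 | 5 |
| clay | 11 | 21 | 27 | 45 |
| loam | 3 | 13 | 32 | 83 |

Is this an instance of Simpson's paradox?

Sandy soil: Formula K 43/72 = 59.7%, the organic mix 3/5 = 60.0% → the organic mix
Clay: Formula K 11/21 = 52.4%, the organic mix 27/45 = 60.0% → the organic mix
Loam: Formula K 3/13 = 23.1%, the organic mix 32/83 = 38.6% → the organic mix
Overall: Formula K 57/106 = 53.8%, the organic mix 62/133 = 46.6% → Formula K
The organic mix wins each soil group but Formula K wins overall — the comparison reverses. The organic mix's plots skew toward loam, which has a lower base rate.

Yes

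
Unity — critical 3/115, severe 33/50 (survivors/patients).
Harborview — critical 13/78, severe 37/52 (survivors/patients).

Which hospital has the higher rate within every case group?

Harborview

Critical: Unity 3/115 = 2.6%, Harborview 13/78 = 16.7% → Harborview
Severe: Unity 33/50 = 66.0%, Harborview 37/52 = 71.2% → Harborview
Harborview has the higher rate in both groups.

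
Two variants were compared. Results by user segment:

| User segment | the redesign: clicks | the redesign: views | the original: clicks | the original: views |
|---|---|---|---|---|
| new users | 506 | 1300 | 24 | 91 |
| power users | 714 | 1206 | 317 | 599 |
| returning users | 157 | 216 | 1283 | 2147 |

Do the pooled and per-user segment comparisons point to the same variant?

No

New users: the redesign 506/1300 = 38.9%, the original 24/91 = 26.4% → the redesign
Power users: the redesign 714/1206 = 59.2%, the original 317/599 = 52.9% → the redesign
Returning users: the redesign 157/216 = 72.7%, the original 1283/2147 = 59.8% → the redesign
Overall: the redesign 1377/2722 = 50.6%, the original 1624/2837 = 57.2% → the original
The redesign wins each user group but the original wins overall — the comparison reverses. The redesign's views skew toward new users, which has a lower base rate.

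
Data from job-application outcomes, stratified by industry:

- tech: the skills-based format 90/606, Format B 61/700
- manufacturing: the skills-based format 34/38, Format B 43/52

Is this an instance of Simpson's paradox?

Tech: the skills-based format 90/606 = 14.9%, Format B 61/700 = 8.7% → the skills-based format
Manufacturing: the skills-based format 34/38 = 89.5%, Format B 43/52 = 82.7% → the skills-based format
Overall: the skills-based format 124/644 = 19.3%, Format B 104/752 = 13.8% → the skills-based format
The skills-based format wins overall and in every industry group — no reversal.

No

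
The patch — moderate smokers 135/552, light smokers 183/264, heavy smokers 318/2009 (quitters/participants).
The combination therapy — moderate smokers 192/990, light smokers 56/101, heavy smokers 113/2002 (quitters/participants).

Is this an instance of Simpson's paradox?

Moderate smokers: the patch 135/552 = 24.5%, the combination therapy 192/990 = 19.4% → the patch
Light smokers: the patch 183/264 = 69.3%, the combination therapy 56/101 = 55.4% → the patch
Heavy smokers: the patch 318/2009 = 15.8%, the combination therapy 113/2002 = 5.6% → the patch
Overall: the patch 636/2825 = 22.5%, the combination therapy 361/3093 = 11.7% → the patch
The patch wins overall and in every dependence group — no reversal.

No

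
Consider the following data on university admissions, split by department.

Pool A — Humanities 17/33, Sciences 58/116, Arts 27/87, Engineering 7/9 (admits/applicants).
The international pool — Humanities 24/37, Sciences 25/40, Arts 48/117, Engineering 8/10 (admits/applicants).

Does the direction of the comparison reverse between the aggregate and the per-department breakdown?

No

Humanities: Pool A 17/33 = 51.5%, the international pool 24/37 = 64.9% → the international pool
Sciences: Pool A 58/116 = 50.0%, the international pool 25/40 = 62.5% → the international pool
Arts: Pool A 27/87 = 31.0%, the international pool 48/117 = 41.0% → the international pool
Engineering: Pool A 7/9 = 77.8%, the international pool 8/10 = 80.0% → the international pool
Overall: Pool A 109/245 = 44.5%, the international pool 105/204 = 51.5% → the international pool
The international pool wins overall and in every department group — no reversal.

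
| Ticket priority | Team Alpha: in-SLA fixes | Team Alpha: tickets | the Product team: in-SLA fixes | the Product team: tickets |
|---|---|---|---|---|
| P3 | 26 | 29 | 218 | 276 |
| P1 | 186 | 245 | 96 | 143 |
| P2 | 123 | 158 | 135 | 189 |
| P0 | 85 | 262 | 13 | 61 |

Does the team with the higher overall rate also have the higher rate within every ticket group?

No

P3: Team Alpha 26/29 = 89.7%, the Product team 218/276 = 79.0% → Team Alpha
P1: Team Alpha 186/245 = 75.9%, the Product team 96/143 = 67.1% → Team Alpha
P2: Team Alpha 123/158 = 77.8%, the Product team 135/189 = 71.4% → Team Alpha
P0: Team Alpha 85/262 = 32.4%, the Product team 13/61 = 21.3% → Team Alpha
Overall: Team Alpha 420/694 = 60.5%, the Product team 462/669 = 69.1% → the Product team
Team Alpha wins each ticket group but the Product team wins overall — the comparison reverses. Team Alpha's tickets skew toward P0, which has a lower base rate.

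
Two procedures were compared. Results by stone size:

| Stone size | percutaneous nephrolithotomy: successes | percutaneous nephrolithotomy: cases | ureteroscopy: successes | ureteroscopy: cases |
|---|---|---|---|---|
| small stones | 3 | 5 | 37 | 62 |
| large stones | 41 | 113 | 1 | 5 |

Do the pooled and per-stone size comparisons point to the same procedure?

No

Small stones: percutaneous nephrolithotomy 3/5 = 60.0%, ureteroscopy 37/62 = 59.7% → percutaneous nephrolithotomy
Large stones: percutaneous nephrolithotomy 41/113 = 36.3%, ureteroscopy 1/5 = 20.0% → percutaneous nephrolithotomy
Overall: percutaneous nephrolithotomy 44/118 = 37.3%, ureteroscopy 38/67 = 56.7% → ureteroscopy
Percutaneous nephrolithotomy wins each stone group but ureteroscopy wins overall — the comparison reverses. Percutaneous nephrolithotomy's cases skew toward large stones, which has a lower base rate.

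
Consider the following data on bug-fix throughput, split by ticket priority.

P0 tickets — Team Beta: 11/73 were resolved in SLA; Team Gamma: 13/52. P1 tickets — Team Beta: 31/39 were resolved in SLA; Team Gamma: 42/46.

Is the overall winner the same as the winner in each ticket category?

Yes

P0: Team Beta 11/73 = 15.1%, Team Gamma 13/52 = 25.0% → Team Gamma
P1: Team Beta 31/39 = 79.5%, Team Gamma 42/46 = 91.3% → Team Gamma
Overall: Team Beta 42/112 = 37.5%, Team Gamma 55/98 = 56.1% → Team Gamma
Team Gamma wins overall and in every ticket group — no reversal.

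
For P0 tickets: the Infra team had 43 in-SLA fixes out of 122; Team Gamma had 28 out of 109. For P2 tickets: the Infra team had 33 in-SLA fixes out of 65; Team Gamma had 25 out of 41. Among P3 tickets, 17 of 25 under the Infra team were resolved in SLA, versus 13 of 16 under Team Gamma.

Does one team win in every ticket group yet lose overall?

P0: the Infra team 43/122 = 35.2%, Team Gamma 28/109 = 25.7% → the Infra team
P2: the Infra team 33/65 = 50.8%, Team Gamma 25/41 = 61.0% → Team Gamma
P3: the Infra team 17/25 = 68.0%, Team Gamma 13/16 = 81.2% → Team Gamma
Overall: the Infra team 93/212 = 43.9%, Team Gamma 66/166 = 39.8% → the Infra team
Neither sweeps: the Infra team wins 1 of 3 groups, Team Gamma wins 2. The Infra team wins overall but not every group — no Simpson reversal.

No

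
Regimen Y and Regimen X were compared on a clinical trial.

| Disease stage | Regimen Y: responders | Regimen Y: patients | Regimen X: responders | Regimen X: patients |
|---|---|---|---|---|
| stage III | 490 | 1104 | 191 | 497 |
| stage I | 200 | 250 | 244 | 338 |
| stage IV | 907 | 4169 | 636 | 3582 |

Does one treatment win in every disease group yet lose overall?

Stage III: Regimen Y 490/1104 = 44.4%, Regimen X 191/497 = 38.4% → Regimen Y
Stage I: Regimen Y 200/250 = 80.0%, Regimen X 244/338 = 72.2% → Regimen Y
Stage IV: Regimen Y 907/4169 = 21.8%, Regimen X 636/3582 = 17.8% → Regimen Y
Overall: Regimen Y 1597/5523 = 28.9%, Regimen X 1071/4417 = 24.2% → Regimen Y
Regimen Y wins overall and in every disease group — no reversal.

No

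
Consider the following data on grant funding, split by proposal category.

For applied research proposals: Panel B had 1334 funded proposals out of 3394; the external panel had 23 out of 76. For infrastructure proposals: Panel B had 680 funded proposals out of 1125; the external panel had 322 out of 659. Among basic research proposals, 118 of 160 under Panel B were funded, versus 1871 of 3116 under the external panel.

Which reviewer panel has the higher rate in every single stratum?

Panel B

Applied research: Panel B 1334/3394 = 39.3%, the external panel 23/76 = 30.3% → Panel B
Infrastructure: Panel B 680/1125 = 60.4%, the external panel 322/659 = 48.9% → Panel B
Basic research: Panel B 118/160 = 73.8%, the external panel 1871/3116 = 60.0% → Panel B
Panel B has the higher rate in all 3 groups.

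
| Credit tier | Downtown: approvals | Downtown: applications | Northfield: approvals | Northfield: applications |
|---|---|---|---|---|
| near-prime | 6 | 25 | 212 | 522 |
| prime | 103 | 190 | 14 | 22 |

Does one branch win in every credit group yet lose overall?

Near-prime: Downtown 6/25 = 24.0%, Northfield 212/522 = 40.6% → Northfield
Prime: Downtown 103/190 = 54.2%, Northfield 14/22 = 63.6% → Northfield
Overall: Downtown 109/215 = 50.7%, Northfield 226/544 = 41.5% → Downtown
Northfield wins each credit group but Downtown wins overall — the comparison reverses. Northfield's applications skew toward near-prime, which has a lower base rate.

Yes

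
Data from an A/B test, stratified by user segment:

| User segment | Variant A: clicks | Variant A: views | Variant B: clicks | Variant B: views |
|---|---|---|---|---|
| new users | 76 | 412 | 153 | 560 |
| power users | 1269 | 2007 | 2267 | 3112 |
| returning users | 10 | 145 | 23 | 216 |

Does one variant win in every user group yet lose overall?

New users: Variant A 76/412 = 18.4%, Variant B 153/560 = 27.3% → Variant B
Power users: Variant A 1269/2007 = 63.2%, Variant B 2267/3112 = 72.8% → Variant B
Returning users: Variant A 10/145 = 6.9%, Variant B 23/216 = 10.6% → Variant B
Overall: Variant A 1355/2564 = 52.8%, Variant B 2443/3888 = 62.8% → Variant B
Variant B wins overall and in every user group — no reversal.

No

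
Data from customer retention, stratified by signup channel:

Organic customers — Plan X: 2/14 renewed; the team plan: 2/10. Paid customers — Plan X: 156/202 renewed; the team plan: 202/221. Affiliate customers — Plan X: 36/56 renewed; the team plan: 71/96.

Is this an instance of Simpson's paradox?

No

Organic: Plan X 2/14 = 14.3%, the team plan 2/10 = 20.0% → the team plan
Paid: Plan X 156/202 = 77.2%, the team plan 202/221 = 91.4% → the team plan
Affiliate: Plan X 36/56 = 64.3%, the team plan 71/96 = 74.0% → the team plan
Overall: Plan X 194/272 = 71.3%, the team plan 275/327 = 84.1% → the team plan
The team plan wins overall and in every signup group — no reversal.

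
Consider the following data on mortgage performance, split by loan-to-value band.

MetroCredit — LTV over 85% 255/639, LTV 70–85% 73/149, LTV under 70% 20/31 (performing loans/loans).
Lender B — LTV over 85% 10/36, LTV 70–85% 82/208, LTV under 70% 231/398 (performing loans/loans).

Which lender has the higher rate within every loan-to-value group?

MetroCredit

LTV over 85%: MetroCredit 255/639 = 39.9%, Lender B 10/36 = 27.8% → MetroCredit
LTV 70–85%: MetroCredit 73/149 = 49.0%, Lender B 82/208 = 39.4% → MetroCredit
LTV under 70%: MetroCredit 20/31 = 64.5%, Lender B 231/398 = 58.0% → MetroCredit
MetroCredit has the higher rate in all 3 groups.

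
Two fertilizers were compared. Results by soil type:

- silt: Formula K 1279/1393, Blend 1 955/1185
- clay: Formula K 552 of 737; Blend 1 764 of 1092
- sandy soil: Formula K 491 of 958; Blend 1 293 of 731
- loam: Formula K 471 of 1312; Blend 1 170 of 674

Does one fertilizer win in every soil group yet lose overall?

No

Silt: Formula K 1279/1393 = 91.8%, Blend 1 955/1185 = 80.6% → Formula K
Clay: Formula K 552/737 = 74.9%, Blend 1 764/1092 = 70.0% → Formula K
Sandy soil: Formula K 491/958 = 51.3%, Blend 1 293/731 = 40.1% → Formula K
Loam: Formula K 471/1312 = 35.9%, Blend 1 170/674 = 25.2% → Formula K
Overall: Formula K 2793/4400 = 63.5%, Blend 1 2182/3682 = 59.3% → Formula K
Formula K wins overall and in every soil group — no reversal.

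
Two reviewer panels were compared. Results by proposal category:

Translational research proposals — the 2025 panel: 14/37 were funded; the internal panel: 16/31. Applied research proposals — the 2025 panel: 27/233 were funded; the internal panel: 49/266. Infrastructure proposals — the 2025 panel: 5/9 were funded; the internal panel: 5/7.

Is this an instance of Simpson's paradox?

No

Translational research: the 2025 panel 14/37 = 37.8%, the internal panel 16/31 = 51.6% → the internal panel
Applied research: the 2025 panel 27/233 = 11.6%, the internal panel 49/266 = 18.4% → the internal panel
Infrastructure: the 2025 panel 5/9 = 55.6%, the internal panel 5/7 = 71.4% → the internal panel
Overall: the 2025 panel 46/279 = 16.5%, the internal panel 70/304 = 23.0% → the internal panel
The internal panel wins overall and in every proposal group — no reversal.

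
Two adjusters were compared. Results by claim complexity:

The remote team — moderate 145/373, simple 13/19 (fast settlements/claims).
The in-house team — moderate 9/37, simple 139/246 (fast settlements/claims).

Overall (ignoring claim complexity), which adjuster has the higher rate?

Moderate: the remote team 145/373 = 38.9%, the in-house team 9/37 = 24.3% → the remote team
Simple: the remote team 13/19 = 68.4%, the in-house team 139/246 = 56.5% → the remote team
Overall: the remote team 158/392 = 40.3%, the in-house team 148/283 = 52.3% → the in-house team
(The remote team wins every claim group but the in-house team wins overall — the remote team's claims skew toward the low-rate moderate group.)

the in-house team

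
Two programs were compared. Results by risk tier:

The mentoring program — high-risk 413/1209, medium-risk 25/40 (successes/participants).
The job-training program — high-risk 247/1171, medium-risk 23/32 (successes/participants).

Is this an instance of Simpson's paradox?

No

High-risk: the mentoring program 413/1209 = 34.2%, the job-training program 247/1171 = 21.1% → the mentoring program
Medium-risk: the mentoring program 25/40 = 62.5%, the job-training program 23/32 = 71.9% → the job-training program
Overall: the mentoring program 438/1249 = 35.1%, the job-training program 270/1203 = 22.4% → the mentoring program
Neither sweeps: the mentoring program wins 1 of 2 groups, the job-training program wins 1. The mentoring program wins overall but not every group — no Simpson reversal.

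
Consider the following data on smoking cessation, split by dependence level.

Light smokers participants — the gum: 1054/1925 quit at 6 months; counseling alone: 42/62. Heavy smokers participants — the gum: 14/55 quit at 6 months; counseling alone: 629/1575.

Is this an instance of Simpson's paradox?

Light smokers: the gum 1054/1925 = 54.8%, counseling alone 42/62 = 67.7% → counseling alone
Heavy smokers: the gum 14/55 = 25.5%, counseling alone 629/1575 = 39.9% → counseling alone
Overall: the gum 1068/1980 = 53.9%, counseling alone 671/1637 = 41.0% → the gum
Counseling alone wins each dependence group but the gum wins overall — the comparison reverses. Counseling alone's participants skew toward heavy smokers, which has a lower base rate.

Yes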